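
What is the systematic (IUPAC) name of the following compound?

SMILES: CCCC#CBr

1-bromopent-1-yne

The longest carbon chain that includes the multiple bond has 5 carbons, so the parent hydride is pentane.
The chain contains a C≡C triple bond, so the unsaturation ending is -yne.
Number the chain so that numbering from this end puts the triple bond at C-1 rather than C-4.
With this numbering: the triple bond between C-1 and C-2; a bromo group at C-1.
Putting it together: 1-bromopent-1-yne.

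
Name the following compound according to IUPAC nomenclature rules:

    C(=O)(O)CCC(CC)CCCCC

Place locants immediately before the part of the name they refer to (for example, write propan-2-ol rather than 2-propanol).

Counting along the main chain through the –COOH group gives 9 carbons: the parent is nonane.
The highest-priority functional group is a carboxylic acid (terminal –COOH), so the name ends in -oic acid.
Choose the numbering such that the carboxylic acid carbon is C-1 by definition.
With this numbering: an ethyl group at C-4.
Assembling the pieces gives 4-ethylnonanoic acid.

4-ethylnonanoic acid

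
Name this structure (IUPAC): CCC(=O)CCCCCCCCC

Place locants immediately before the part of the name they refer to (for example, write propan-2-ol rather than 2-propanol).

dodecan-3-one

The longest carbon chain that includes the carbonyl has 12 carbons, so the parent hydride is dodecane.
The highest-priority functional group is a ketone (C=O on an internal carbon), so the name ends in -one.
The numbering direction is chosen so that numbering from this end puts the carbonyl group at C-3 rather than C-10.
That gives the carbonyl at C-3.
The name is dodecan-3-one.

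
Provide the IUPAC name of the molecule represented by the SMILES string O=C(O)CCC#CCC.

hept-4-ynoic acid

The longest carbon chain that includes the –COOH group and the multiple bond has 7 carbons, so the parent hydride is heptane.
The highest-priority functional group is a carboxylic acid (terminal –COOH), so the name ends in -oic acid.
The chain contains a C≡C triple bond, so the unsaturation ending is -yne.
Choose the numbering such that the carboxylic acid carbon is C-1 by definition.
That gives the triple bond between C-4 and C-5.
The name is hept-4-ynoic acid.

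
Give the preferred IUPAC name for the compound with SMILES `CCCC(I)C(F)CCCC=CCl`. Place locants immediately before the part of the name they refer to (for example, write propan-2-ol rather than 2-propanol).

1-chloro-6-fluoro-7-iododec-1-ene

Counting along the main chain through the multiple bond gives 10 carbons: the parent is decane.
There is one C=C double bond, indicated by the ending -ene.
The numbering direction is chosen so that numbering from this end puts the double bond at C-1 rather than C-9.
That gives the double bond between C-1 and C-2; a chloro group at C-1; a fluoro group at C-6; an iodo group at C-7.
Prefixes are listed alphabetically: chloro, fluoro, iodo.
Putting it together: 1-chloro-6-fluoro-7-iododec-1-ene.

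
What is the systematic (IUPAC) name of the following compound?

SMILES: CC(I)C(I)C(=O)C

The longest carbon chain that includes the carbonyl has 5 carbons, so the parent hydride is pentane.
A ketone (C=O on an internal carbon) is the principal characteristic group, giving the suffix -one.
The numbering direction is chosen so that numbering from this end puts the carbonyl group at C-2 rather than C-4.
That gives the carbonyl at C-2; iodo groups at C-3 and C-4.
The name is 3,4-diiodopentan-2-one.

3,4-diiodopentan-2-one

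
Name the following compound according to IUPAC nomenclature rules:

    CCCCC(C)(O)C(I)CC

3-iodo-4-methyloctan-4-ol

The longest chain bearing the –OH group is 8 carbons long (octane).
The highest-priority functional group is an alcohol (–OH), so the name ends in -ol.
The numbering direction is chosen so that numbering from this end puts the hydroxyl group at C-4 rather than C-5.
That gives the hydroxyl at C-4; an iodo group at C-3; a methyl group at C-4.
Substituent prefixes are cited in alphabetical order (multiplying prefixes like di-/tri- are ignored for ordering).
The name is 3-iodo-4-methyloctan-4-ol.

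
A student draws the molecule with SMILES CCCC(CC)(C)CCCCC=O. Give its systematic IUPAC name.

The longest chain bearing the –CHO group is 9 carbons long (nonane).
The principal characteristic group is an aldehyde (terminal –CHO), named with the suffix -al.
Choose the numbering such that the aldehyde carbon is C-1 by definition.
That gives an ethyl group at C-6; a methyl group at C-6.
Substituent prefixes are cited in alphabetical order (multiplying prefixes like di-/tri- are ignored for ordering).
Putting it together: 6-ethyl-6-methylnonanal.

6-ethyl-6-methylnonanal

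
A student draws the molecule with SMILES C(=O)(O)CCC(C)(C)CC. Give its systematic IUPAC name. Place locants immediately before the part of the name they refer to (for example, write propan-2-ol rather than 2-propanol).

4,4-dimethylhexanoic acid

Counting along the main chain through the –COOH group gives 6 carbons: the parent is hexane.
The principal characteristic group is a carboxylic acid (terminal –COOH), named with the suffix -oic acid.
Choose the numbering such that the carboxylic acid carbon is C-1 by definition.
That gives two methyl groups at C-4.
Assembling the pieces gives 4,4-dimethylhexanoic acid.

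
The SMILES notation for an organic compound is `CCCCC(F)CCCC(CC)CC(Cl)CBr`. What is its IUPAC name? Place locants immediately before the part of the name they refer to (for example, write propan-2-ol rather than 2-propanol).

The longest carbon chain is 12 atoms: the parent is dodecane.
The numbering direction is chosen so that the substituent locant set {1,2,4,8} is lower than {5,9,11,12} at the first point of difference.
With this numbering: a bromo group at C-1; a chloro group at C-2; an ethyl group at C-4; a fluoro group at C-8.
Substituent prefixes are cited in alphabetical order (multiplying prefixes like di-/tri- are ignored for ordering).
Putting it together: 1-bromo-2-chloro-4-ethyl-8-fluorododecane.

1-bromo-2-chloro-4-ethyl-8-fluorododecane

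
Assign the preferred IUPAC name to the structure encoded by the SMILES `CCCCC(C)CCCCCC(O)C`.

8-methyldodecan-2-ol

The longest carbon chain that includes the –OH group has 12 carbons, so the parent hydride is dodecane.
The highest-priority functional group is an alcohol (–OH), so the name ends in -ol.
Number the chain so that numbering from this end puts the hydroxyl group at C-2 rather than C-11.
This places the hydroxyl at C-2; a methyl group at C-8.
The name is 8-methyldodecan-2-ol.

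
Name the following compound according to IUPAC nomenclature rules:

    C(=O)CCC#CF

The longest carbon chain that includes the –CHO group and the multiple bond has 5 carbons, so the parent hydride is pentane.
The highest-priority functional group is an aldehyde (terminal –CHO), so the name ends in -al.
The chain contains a C≡C triple bond, so the unsaturation ending is -yne.
Choose the numbering such that the aldehyde carbon is C-1 by definition.
That gives the triple bond between C-4 and C-5; a fluoro group at C-5.
Assembling the pieces gives 5-fluoropent-4-ynal.

5-fluoropent-4-ynal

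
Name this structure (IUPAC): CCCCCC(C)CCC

The longest carbon chain is 9 atoms: the parent is nonane.
The numbering direction is chosen so that the substituent locant set {4} is lower than {6} at the first point of difference.
With this numbering: a methyl group at C-4.
Assembling the pieces gives 4-methylnonane.

4-methylnonane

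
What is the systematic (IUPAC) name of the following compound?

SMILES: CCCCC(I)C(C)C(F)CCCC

5-fluoro-7-iodo-6-methylundecane

The parent chain contains 11 carbons (undecane).
Number the chain so that the locant sets are identical either way, so the alphabetically earlier fluoro substituent takes the lower locant (5 rather than 7).
With this numbering: a fluoro group at C-5; an iodo group at C-7; a methyl group at C-6.
The substituents are ordered alphabetically, ignoring any di-/tri- multipliers.
The name is 5-fluoro-7-iodo-6-methylundecane.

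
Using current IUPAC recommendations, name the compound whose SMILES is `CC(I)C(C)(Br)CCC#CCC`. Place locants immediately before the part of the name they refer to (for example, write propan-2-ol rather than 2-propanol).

The longest chain bearing the multiple bond is 9 carbons long (nonane).
There is one C≡C triple bond, indicated by the ending -yne.
The numbering direction is chosen so that numbering from this end puts the triple bond at C-3 rather than C-6.
That gives the triple bond between C-3 and C-4; a bromo group at C-7; an iodo group at C-8; a methyl group at C-7.
Substituent prefixes are cited in alphabetical order (multiplying prefixes like di-/tri- are ignored for ordering).
The name is 7-bromo-8-iodo-7-methylnon-3-yne.

7-bromo-8-iodo-7-methylnon-3-yne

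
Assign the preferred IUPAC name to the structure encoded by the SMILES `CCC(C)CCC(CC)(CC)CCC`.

The longest continuous carbon chain has 9 atoms, so the parent hydride is nonane.
Choose the numbering such that the substituent locant set {3,6,6} is lower than {4,4,7} at the first point of difference.
With this numbering: two ethyl groups at C-6; a methyl group at C-3.
The substituents are ordered alphabetically, ignoring any di-/tri- multipliers.
Putting it together: 6,6-diethyl-3-methylnonane.

6,6-diethyl-3-methylnonane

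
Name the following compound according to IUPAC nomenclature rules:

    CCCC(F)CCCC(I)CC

7-fluoro-3-iododecane

The longest carbon chain is 10 atoms: the parent is decane.
Choose the numbering such that the substituent locant set {3,7} is lower than {4,8} at the first point of difference.
With this numbering: a fluoro group at C-7; an iodo group at C-3.
Substituent prefixes are cited in alphabetical order (multiplying prefixes like di-/tri- are ignored for ordering).
Putting it together: 7-fluoro-3-iododecane.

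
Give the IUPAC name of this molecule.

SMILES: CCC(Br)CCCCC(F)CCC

The longest continuous carbon chain has 11 atoms, so the parent hydride is undecane.
The numbering direction is chosen so that the substituent locant set {3,8} is lower than {4,9} at the first point of difference.
This places a bromo group at C-3; a fluoro group at C-8.
Substituent prefixes are cited in alphabetical order (multiplying prefixes like di-/tri- are ignored for ordering).
Assembling the pieces gives 3-bromo-8-fluoroundecane.

3-bromo-8-fluoroundecane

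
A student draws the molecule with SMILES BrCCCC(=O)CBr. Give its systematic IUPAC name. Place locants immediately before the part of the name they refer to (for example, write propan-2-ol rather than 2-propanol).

The longest chain bearing the carbonyl is 5 carbons long (pentane).
The principal characteristic group is a ketone (C=O on an internal carbon), named with the suffix -one.
Choose the numbering such that numbering from this end puts the carbonyl group at C-2 rather than C-4.
This places the carbonyl at C-2; bromo groups at C-1 and C-5.
Putting it together: 1,5-dibromopentan-2-one.

1,5-dibromopentan-2-one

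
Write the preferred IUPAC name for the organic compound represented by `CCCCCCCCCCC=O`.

The longest chain bearing the –CHO group is 11 carbons long (undecane).
The highest-priority functional group is an aldehyde (terminal –CHO), so the name ends in -al.
The numbering direction is chosen so that the aldehyde carbon is C-1 by definition.
Assembling the pieces gives undecanal.

undecanal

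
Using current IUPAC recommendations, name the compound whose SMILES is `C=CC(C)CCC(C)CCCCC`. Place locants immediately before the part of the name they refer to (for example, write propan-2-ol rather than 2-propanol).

3,6-dimethylundec-1-ene

Counting along the main chain through the multiple bond gives 11 carbons: the parent is undecane.
There is one C=C double bond, indicated by the ending -ene.
Choose the numbering such that numbering from this end puts the double bond at C-1 rather than C-10.
That gives the double bond between C-1 and C-2; methyl groups at C-3 and C-6.
Putting it together: 3,6-dimethylundec-1-ene.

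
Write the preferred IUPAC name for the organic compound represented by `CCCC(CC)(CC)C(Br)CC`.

3-bromo-4,4-diethylheptane

The parent chain contains 7 carbons (heptane).
Choose the numbering such that the substituent locant set {3,4,4} is lower than {4,4,5} at the first point of difference.
That gives a bromo group at C-3; two ethyl groups at C-4.
Prefixes are listed alphabetically: bromo, ethyl.
Putting it together: 3-bromo-4,4-diethylheptane.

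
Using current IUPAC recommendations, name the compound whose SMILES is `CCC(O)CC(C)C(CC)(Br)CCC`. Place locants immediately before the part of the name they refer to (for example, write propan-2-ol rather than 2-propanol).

The longest chain bearing the –OH group is 9 carbons long (nonane).
The principal characteristic group is an alcohol (–OH), named with the suffix -ol.
The numbering direction is chosen so that numbering from this end puts the hydroxyl group at C-3 rather than C-7.
That gives the hydroxyl at C-3; a bromo group at C-6; an ethyl group at C-6; a methyl group at C-5.
Substituent prefixes are cited in alphabetical order (multiplying prefixes like di-/tri- are ignored for ordering).
Assembling the pieces gives 6-bromo-6-ethyl-5-methylnonan-3-ol.

6-bromo-6-ethyl-5-methylnonan-3-ol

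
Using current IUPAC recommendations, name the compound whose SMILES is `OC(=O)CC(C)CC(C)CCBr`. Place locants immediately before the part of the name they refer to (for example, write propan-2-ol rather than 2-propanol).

Counting along the main chain through the –COOH group gives 7 carbons: the parent is heptane.
The highest-priority functional group is a carboxylic acid (terminal –COOH), so the name ends in -oic acid.
Choose the numbering such that the carboxylic acid carbon is C-1 by definition.
This places a bromo group at C-7; methyl groups at C-3 and C-5.
Substituent prefixes are cited in alphabetical order (multiplying prefixes like di-/tri- are ignored for ordering).
The name is 7-bromo-3,5-dimethylheptanoic acid.

7-bromo-3,5-dimethylheptanoic acid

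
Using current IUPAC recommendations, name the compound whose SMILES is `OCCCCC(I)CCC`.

5-iodooctan-1-ol

The longest chain bearing the –OH group is 8 carbons long (octane).
The principal characteristic group is an alcohol (–OH), named with the suffix -ol.
Number the chain so that numbering from this end puts the hydroxyl group at C-1 rather than C-8.
This places the hydroxyl at C-1; an iodo group at C-5.
Assembling the pieces gives 5-iodooctan-1-ol.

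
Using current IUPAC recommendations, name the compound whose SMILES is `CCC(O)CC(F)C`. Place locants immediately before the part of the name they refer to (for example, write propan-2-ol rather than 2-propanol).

5-fluorohexan-3-ol

The longest chain bearing the –OH group is 6 carbons long (hexane).
The highest-priority functional group is an alcohol (–OH), so the name ends in -ol.
Choose the numbering such that numbering from this end puts the hydroxyl group at C-3 rather than C-4.
This places the hydroxyl at C-3; a fluoro group at C-5.
The name is 5-fluorohexan-3-ol.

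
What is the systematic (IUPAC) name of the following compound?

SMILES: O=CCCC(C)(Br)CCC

Counting along the main chain through the –CHO group gives 7 carbons: the parent is heptane.
The highest-priority functional group is an aldehyde (terminal –CHO), so the name ends in -al.
Choose the numbering such that the aldehyde carbon is C-1 by definition.
This places a bromo group at C-4; a methyl group at C-4.
The substituents are ordered alphabetically, ignoring any di-/tri- multipliers.
Putting it together: 4-bromo-4-methylheptanal.

4-bromo-4-methylheptanal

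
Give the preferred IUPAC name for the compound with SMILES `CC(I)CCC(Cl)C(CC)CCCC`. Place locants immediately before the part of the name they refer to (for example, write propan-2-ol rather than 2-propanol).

5-chloro-6-ethyl-2-iododecane

The parent chain contains 10 carbons (decane).
Number the chain so that the substituent locant set {2,5,6} is lower than {5,6,9} at the first point of difference.
That gives a chloro group at C-5; an ethyl group at C-6; an iodo group at C-2.
Substituent prefixes are cited in alphabetical order (multiplying prefixes like di-/tri- are ignored for ordering).
Putting it together: 5-chloro-6-ethyl-2-iododecane.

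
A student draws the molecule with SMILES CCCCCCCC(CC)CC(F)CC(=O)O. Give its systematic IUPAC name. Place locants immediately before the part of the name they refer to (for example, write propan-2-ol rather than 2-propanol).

5-ethyl-3-fluorododecanoic acid

The longest chain bearing the –COOH group is 12 carbons long (dodecane).
The highest-priority functional group is a carboxylic acid (terminal –COOH), so the name ends in -oic acid.
Choose the numbering such that the carboxylic acid carbon is C-1 by definition.
That gives an ethyl group at C-5; a fluoro group at C-3.
The substituents are ordered alphabetically, ignoring any di-/tri- multipliers.
Putting it together: 5-ethyl-3-fluorododecanoic acid.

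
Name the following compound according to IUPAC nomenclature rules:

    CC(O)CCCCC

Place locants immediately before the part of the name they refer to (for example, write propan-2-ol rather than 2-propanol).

heptan-2-ol

Counting along the main chain through the –OH group gives 7 carbons: the parent is heptane.
The highest-priority functional group is an alcohol (–OH), so the name ends in -ol.
Number the chain so that numbering from this end puts the hydroxyl group at C-2 rather than C-6.
That gives the hydroxyl at C-2.
Putting it together: heptan-2-ol.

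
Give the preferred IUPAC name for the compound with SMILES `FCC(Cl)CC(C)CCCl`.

2,6-dichloro-1-fluoro-4-methylhexane

The parent chain contains 6 carbons (hexane).
Choose the numbering such that the substituent locant set {1,2,4,6} is lower than {1,3,5,6} at the first point of difference.
With this numbering: chloro groups at C-2 and C-6; a fluoro group at C-1; a methyl group at C-4.
Prefixes are listed alphabetically: chloro, fluoro, methyl.
Assembling the pieces gives 2,6-dichloro-1-fluoro-4-methylhexane.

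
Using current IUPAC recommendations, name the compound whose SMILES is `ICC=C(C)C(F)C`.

4-fluoro-1-iodo-3-methylpent-2-ene

Counting along the main chain through the multiple bond gives 5 carbons: the parent is pentane.
A C=C double bond in the chain gives the infix -ene-.
Number the chain so that numbering from this end puts the double bond at C-2 rather than C-3.
This places the double bond between C-2 and C-3; a fluoro group at C-4; an iodo group at C-1; a methyl group at C-3.
The substituents are ordered alphabetically, ignoring any di-/tri- multipliers.
Putting it together: 4-fluoro-1-iodo-3-methylpent-2-ene.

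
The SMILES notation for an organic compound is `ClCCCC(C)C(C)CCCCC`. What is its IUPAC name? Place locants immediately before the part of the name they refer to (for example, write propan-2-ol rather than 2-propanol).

1-chloro-4,5-dimethyldecane

The parent chain contains 10 carbons (decane).
Choose the numbering such that the substituent locant set {1,4,5} is lower than {6,7,10} at the first point of difference.
That gives a chloro group at C-1; methyl groups at C-4 and C-5.
Prefixes are listed alphabetically: chloro, methyl.
Assembling the pieces gives 1-chloro-4,5-dimethyldecane.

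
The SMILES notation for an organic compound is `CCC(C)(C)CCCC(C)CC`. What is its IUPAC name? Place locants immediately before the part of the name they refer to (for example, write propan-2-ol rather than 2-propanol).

The longest carbon chain is 9 atoms: the parent is nonane.
The numbering direction is chosen so that the substituent locant set {3,3,7} is lower than {3,7,7} at the first point of difference.
With this numbering: methyl groups at C-3 (×2) and C-7.
Putting it together: 3,3,7-trimethylnonane.

3,3,7-trimethylnonane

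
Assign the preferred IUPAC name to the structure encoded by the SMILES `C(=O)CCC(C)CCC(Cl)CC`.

7-chloro-4-methylnonanal

Counting along the main chain through the –CHO group gives 9 carbons: the parent is nonane.
An aldehyde (terminal –CHO) is the principal characteristic group, giving the suffix -al.
The numbering direction is chosen so that the aldehyde carbon is C-1 by definition.
That gives a chloro group at C-7; a methyl group at C-4.
The substituents are ordered alphabetically, ignoring any di-/tri- multipliers.
Assembling the pieces gives 7-chloro-4-methylnonanal.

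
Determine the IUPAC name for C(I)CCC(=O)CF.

1-fluoro-5-iodopentan-2-one

The longest chain bearing the carbonyl is 5 carbons long (pentane).
A ketone (C=O on an internal carbon) is the principal characteristic group, giving the suffix -one.
The numbering direction is chosen so that numbering from this end puts the carbonyl group at C-2 rather than C-4.
With this numbering: the carbonyl at C-2; a fluoro group at C-1; an iodo group at C-5.
The substituents are ordered alphabetically, ignoring any di-/tri- multipliers.
The name is 1-fluoro-5-iodopentan-2-one.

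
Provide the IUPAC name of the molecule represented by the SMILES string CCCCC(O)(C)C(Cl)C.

Counting along the main chain through the –OH group gives 7 carbons: the parent is heptane.
The principal characteristic group is an alcohol (–OH), named with the suffix -ol.
Number the chain so that numbering from this end puts the hydroxyl group at C-3 rather than C-5.
This places the hydroxyl at C-3; a chloro group at C-2; a methyl group at C-3.
The substituents are ordered alphabetically, ignoring any di-/tri- multipliers.
Putting it together: 2-chloro-3-methylheptan-3-ol.

2-chloro-3-methylheptan-3-ol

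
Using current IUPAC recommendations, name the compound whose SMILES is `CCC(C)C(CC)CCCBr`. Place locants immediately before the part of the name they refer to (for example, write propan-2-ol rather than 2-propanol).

The longest carbon chain is 7 atoms: the parent is heptane.
Number the chain so that the substituent locant set {1,4,5} is lower than {3,4,7} at the first point of difference.
That gives a bromo group at C-1; an ethyl group at C-4; a methyl group at C-5.
The substituents are ordered alphabetically, ignoring any di-/tri- multipliers.
The name is 1-bromo-4-ethyl-5-methylheptane.

1-bromo-4-ethyl-5-methylheptane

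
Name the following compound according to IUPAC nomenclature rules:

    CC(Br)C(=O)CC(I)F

The longest carbon chain that includes the carbonyl has 5 carbons, so the parent hydride is pentane.
A ketone (C=O on an internal carbon) is the principal characteristic group, giving the suffix -one.
Number the chain so that the substituent locant set {1,1,4} is lower than {2,5,5} at the first point of difference.
That gives the carbonyl at C-3; a bromo group at C-4; a fluoro group at C-1; an iodo group at C-1.
Prefixes are listed alphabetically: bromo, fluoro, iodo.
The name is 4-bromo-1-fluoro-1-iodopentan-3-one.

4-bromo-1-fluoro-1-iodopentan-3-one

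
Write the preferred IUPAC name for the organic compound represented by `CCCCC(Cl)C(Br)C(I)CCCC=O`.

6-bromo-7-chloro-5-iodoundecanal

The longest carbon chain that includes the –CHO group has 11 carbons, so the parent hydride is undecane.
The highest-priority functional group is an aldehyde (terminal –CHO), so the name ends in -al.
Number the chain so that the aldehyde carbon is C-1 by definition.
That gives a bromo group at C-6; a chloro group at C-7; an iodo group at C-5.
Prefixes are listed alphabetically: bromo, chloro, iodo.
Putting it together: 6-bromo-7-chloro-5-iodoundecanal.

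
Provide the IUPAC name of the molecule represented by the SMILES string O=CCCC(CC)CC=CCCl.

8-chloro-4-ethyloct-6-enal

Counting along the main chain through the –CHO group and the multiple bond gives 8 carbons: the parent is octane.
The principal characteristic group is an aldehyde (terminal –CHO), named with the suffix -al.
A C=C double bond in the chain gives the infix -ene-.
Number the chain so that the aldehyde carbon is C-1 by definition.
This places the double bond between C-6 and C-7; a chloro group at C-8; an ethyl group at C-4.
Prefixes are listed alphabetically: chloro, ethyl.
Assembling the pieces gives 8-chloro-4-ethyloct-6-enal.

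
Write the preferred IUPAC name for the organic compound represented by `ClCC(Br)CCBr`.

The longest continuous carbon chain has 4 atoms, so the parent hydride is butane.
Choose the numbering such that the substituent locant set {1,2,4} is lower than {1,3,4} at the first point of difference.
That gives bromo groups at C-2 and C-4; a chloro group at C-1.
Prefixes are listed alphabetically: bromo, chloro.
Putting it together: 2,4-dibromo-1-chlorobutane.

2,4-dibromo-1-chlorobutane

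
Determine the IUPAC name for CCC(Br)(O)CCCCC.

Counting along the main chain through the –OH group gives 8 carbons: the parent is octane.
The principal characteristic group is an alcohol (–OH), named with the suffix -ol.
The numbering direction is chosen so that numbering from this end puts the hydroxyl group at C-3 rather than C-6.
That gives the hydroxyl at C-3; a bromo group at C-3.
Assembling the pieces gives 3-bromooctan-3-ol.

3-bromooctan-3-ol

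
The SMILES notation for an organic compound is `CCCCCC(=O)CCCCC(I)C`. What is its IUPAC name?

11-iodododecan-6-one

Counting along the main chain through the carbonyl gives 12 carbons: the parent is dodecane.
The principal characteristic group is a ketone (C=O on an internal carbon), named with the suffix -one.
Choose the numbering such that numbering from this end puts the carbonyl group at C-6 rather than C-7.
This places the carbonyl at C-6; an iodo group at C-11.
Assembling the pieces gives 11-iodododecan-6-one.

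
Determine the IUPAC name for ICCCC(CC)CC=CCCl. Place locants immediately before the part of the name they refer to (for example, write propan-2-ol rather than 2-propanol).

1-chloro-5-ethyl-8-iodooct-2-ene

Counting along the main chain through the multiple bond gives 8 carbons: the parent is octane.
There is one C=C double bond, indicated by the ending -ene.
The numbering direction is chosen so that numbering from this end puts the double bond at C-2 rather than C-6.
That gives the double bond between C-2 and C-3; a chloro group at C-1; an ethyl group at C-5; an iodo group at C-8.
Substituent prefixes are cited in alphabetical order (multiplying prefixes like di-/tri- are ignored for ordering).
Assembling the pieces gives 1-chloro-5-ethyl-8-iodooct-2-ene.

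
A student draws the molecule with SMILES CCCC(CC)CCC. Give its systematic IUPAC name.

4-ethylheptane

The longest continuous carbon chain has 7 atoms, so the parent hydride is heptane.
Numbering from either end gives identical locants here.
That gives an ethyl group at C-4.
Putting it together: 4-ethylheptane.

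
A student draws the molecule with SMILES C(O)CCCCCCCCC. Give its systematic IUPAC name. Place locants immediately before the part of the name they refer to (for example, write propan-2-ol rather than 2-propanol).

The longest carbon chain that includes the –OH group has 10 carbons, so the parent hydride is decane.
An alcohol (–OH) is the principal characteristic group, giving the suffix -ol.
The numbering direction is chosen so that numbering from this end puts the hydroxyl group at C-1 rather than C-10.
This places the hydroxyl at C-1.
Putting it together: decan-1-ol.

decan-1-ol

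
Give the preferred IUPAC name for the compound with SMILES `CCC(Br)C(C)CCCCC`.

3-bromo-4-methylnonane

The longest carbon chain is 9 atoms: the parent is nonane.
Choose the numbering such that the substituent locant set {3,4} is lower than {6,7} at the first point of difference.
That gives a bromo group at C-3; a methyl group at C-4.
Substituent prefixes are cited in alphabetical order (multiplying prefixes like di-/tri- are ignored for ordering).
Assembling the pieces gives 3-bromo-4-methylnonane.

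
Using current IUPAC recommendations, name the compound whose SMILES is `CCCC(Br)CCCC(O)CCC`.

The longest chain bearing the –OH group is 11 carbons long (undecane).
An alcohol (–OH) is the principal characteristic group, giving the suffix -ol.
Choose the numbering such that numbering from this end puts the hydroxyl group at C-4 rather than C-8.
That gives the hydroxyl at C-4; a bromo group at C-8.
Putting it together: 8-bromoundecan-4-ol.

8-bromoundecan-4-ol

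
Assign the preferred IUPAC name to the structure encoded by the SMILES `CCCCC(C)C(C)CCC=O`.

4,5-dimethylnonanal

The longest chain bearing the –CHO group is 9 carbons long (nonane).
An aldehyde (terminal –CHO) is the principal characteristic group, giving the suffix -al.
Choose the numbering such that the aldehyde carbon is C-1 by definition.
That gives methyl groups at C-4 and C-5.
Putting it together: 4,5-dimethylnonanal.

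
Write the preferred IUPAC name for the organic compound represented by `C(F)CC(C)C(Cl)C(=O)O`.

Counting along the main chain through the –COOH group gives 5 carbons: the parent is pentane.
A carboxylic acid (terminal –COOH) is the principal characteristic group, giving the suffix -oic acid.
The numbering direction is chosen so that the carboxylic acid carbon is C-1 by definition.
That gives a chloro group at C-2; a fluoro group at C-5; a methyl group at C-3.
Prefixes are listed alphabetically: chloro, fluoro, methyl.
Assembling the pieces gives 2-chloro-5-fluoro-3-methylpentanoic acid.

2-chloro-5-fluoro-3-methylpentanoic acid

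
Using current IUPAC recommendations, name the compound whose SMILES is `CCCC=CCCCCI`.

9-iodonon-4-ene

The longest carbon chain that includes the multiple bond has 9 carbons, so the parent hydride is nonane.
There is one C=C double bond, indicated by the ending -ene.
Choose the numbering such that numbering from this end puts the double bond at C-4 rather than C-5.
That gives the double bond between C-4 and C-5; an iodo group at C-9.
Putting it together: 9-iodonon-4-ene.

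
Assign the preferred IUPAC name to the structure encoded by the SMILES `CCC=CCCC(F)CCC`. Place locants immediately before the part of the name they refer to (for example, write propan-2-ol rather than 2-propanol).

7-fluorodec-3-ene

The longest carbon chain that includes the multiple bond has 10 carbons, so the parent hydride is decane.
A C=C double bond in the chain gives the infix -ene-.
Number the chain so that numbering from this end puts the double bond at C-3 rather than C-7.
That gives the double bond between C-3 and C-4; a fluoro group at C-7.
Assembling the pieces gives 7-fluorodec-3-ene.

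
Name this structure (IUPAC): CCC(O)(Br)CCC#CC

3-bromooct-6-yn-3-ol

The longest chain bearing the –OH group and the multiple bond is 8 carbons long (octane).
The principal characteristic group is an alcohol (–OH), named with the suffix -ol.
There is one C≡C triple bond, indicated by the ending -yne.
Choose the numbering such that numbering from this end puts the hydroxyl group at C-3 rather than C-6.
That gives the hydroxyl at C-3; the triple bond between C-6 and C-7; a bromo group at C-3.
Assembling the pieces gives 3-bromooct-6-yn-3-ol.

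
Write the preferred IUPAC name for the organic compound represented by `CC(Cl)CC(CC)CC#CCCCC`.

10-chloro-8-ethylundec-5-yne

The longest carbon chain that includes the multiple bond has 11 carbons, so the parent hydride is undecane.
A C≡C triple bond in the chain gives the infix -yne-.
The numbering direction is chosen so that numbering from this end puts the triple bond at C-5 rather than C-6.
This places the triple bond between C-5 and C-6; a chloro group at C-10; an ethyl group at C-8.
Substituent prefixes are cited in alphabetical order (multiplying prefixes like di-/tri- are ignored for ordering).
Putting it together: 10-chloro-8-ethylundec-5-yne.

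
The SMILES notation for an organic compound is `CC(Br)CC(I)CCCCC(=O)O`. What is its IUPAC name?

8-bromo-6-iodononanoic acid

Counting along the main chain through the –COOH group gives 9 carbons: the parent is nonane.
A carboxylic acid (terminal –COOH) is the principal characteristic group, giving the suffix -oic acid.
The numbering direction is chosen so that the carboxylic acid carbon is C-1 by definition.
With this numbering: a bromo group at C-8; an iodo group at C-6.
The substituents are ordered alphabetically, ignoring any di-/tri- multipliers.
Putting it together: 8-bromo-6-iodononanoic acid.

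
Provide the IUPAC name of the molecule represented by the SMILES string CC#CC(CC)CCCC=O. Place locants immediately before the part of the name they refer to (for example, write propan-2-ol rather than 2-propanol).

The longest carbon chain that includes the –CHO group and the multiple bond has 8 carbons, so the parent hydride is octane.
The principal characteristic group is an aldehyde (terminal –CHO), named with the suffix -al.
The chain contains a C≡C triple bond, so the unsaturation ending is -yne.
The numbering direction is chosen so that the aldehyde carbon is C-1 by definition.
This places the triple bond between C-6 and C-7; an ethyl group at C-5.
Putting it together: 5-ethyloct-6-ynal.

5-ethyloct-6-ynal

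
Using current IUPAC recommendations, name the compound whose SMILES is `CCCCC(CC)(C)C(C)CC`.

The longest continuous carbon chain has 8 atoms, so the parent hydride is octane.
The numbering direction is chosen so that the substituent locant set {3,4,4} is lower than {5,5,6} at the first point of difference.
That gives an ethyl group at C-4; methyl groups at C-3 and C-4.
Prefixes are listed alphabetically: ethyl, methyl.
The name is 4-ethyl-3,4-dimethyloctane.

4-ethyl-3,4-dimethyloctane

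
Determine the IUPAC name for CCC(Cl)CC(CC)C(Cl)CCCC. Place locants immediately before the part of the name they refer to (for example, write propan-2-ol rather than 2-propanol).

The longest continuous carbon chain has 10 atoms, so the parent hydride is decane.
The numbering direction is chosen so that the substituent locant set {3,5,6} is lower than {5,6,8} at the first point of difference.
With this numbering: chloro groups at C-3 and C-6; an ethyl group at C-5.
Substituent prefixes are cited in alphabetical order (multiplying prefixes like di-/tri- are ignored for ordering).
The name is 3,6-dichloro-5-ethyldecane.

3,6-dichloro-5-ethyldecane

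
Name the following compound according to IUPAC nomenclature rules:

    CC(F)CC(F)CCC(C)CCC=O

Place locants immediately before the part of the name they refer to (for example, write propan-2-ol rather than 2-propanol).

7,9-difluoro-4-methyldecanal

Counting along the main chain through the –CHO group gives 10 carbons: the parent is decane.
The highest-priority functional group is an aldehyde (terminal –CHO), so the name ends in -al.
The numbering direction is chosen so that the aldehyde carbon is C-1 by definition.
With this numbering: fluoro groups at C-7 and C-9; a methyl group at C-4.
Substituent prefixes are cited in alphabetical order (multiplying prefixes like di-/tri- are ignored for ordering).
Putting it together: 7,9-difluoro-4-methyldecanal.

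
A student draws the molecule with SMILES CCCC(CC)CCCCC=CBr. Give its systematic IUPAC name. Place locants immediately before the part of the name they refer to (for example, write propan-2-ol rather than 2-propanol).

1-bromo-7-ethyldec-1-ene

The longest carbon chain that includes the multiple bond has 10 carbons, so the parent hydride is decane.
A C=C double bond in the chain gives the infix -ene-.
The numbering direction is chosen so that numbering from this end puts the double bond at C-1 rather than C-9.
This places the double bond between C-1 and C-2; a bromo group at C-1; an ethyl group at C-7.
The substituents are ordered alphabetically, ignoring any di-/tri- multipliers.
Putting it together: 1-bromo-7-ethyldec-1-ene.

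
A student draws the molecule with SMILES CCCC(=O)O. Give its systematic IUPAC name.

The longest chain bearing the –COOH group is 4 carbons long (butane).
The principal characteristic group is a carboxylic acid (terminal –COOH), named with the suffix -oic acid.
Number the chain so that the carboxylic acid carbon is C-1 by definition.
Assembling the pieces gives butanoic acid.

butanoic acid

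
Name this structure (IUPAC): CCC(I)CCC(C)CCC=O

The longest chain bearing the –CHO group is 9 carbons long (nonane).
The highest-priority functional group is an aldehyde (terminal –CHO), so the name ends in -al.
Number the chain so that the aldehyde carbon is C-1 by definition.
With this numbering: an iodo group at C-7; a methyl group at C-4.
Prefixes are listed alphabetically: iodo, methyl.
Assembling the pieces gives 7-iodo-4-methylnonanal.

7-iodo-4-methylnonanal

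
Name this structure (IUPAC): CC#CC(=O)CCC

hept-2-yn-4-one

The longest carbon chain that includes the carbonyl and the multiple bond has 7 carbons, so the parent hydride is heptane.
The principal characteristic group is a ketone (C=O on an internal carbon), named with the suffix -one.
There is one C≡C triple bond, indicated by the ending -yne.
Number the chain so that numbering from this end puts the triple bond at C-2 rather than C-5.
With this numbering: the carbonyl at C-4; the triple bond between C-2 and C-3.
The name is hept-2-yn-4-one.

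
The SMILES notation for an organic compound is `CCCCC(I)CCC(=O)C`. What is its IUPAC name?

5-iodononan-2-one

The longest carbon chain that includes the carbonyl has 9 carbons, so the parent hydride is nonane.
The principal characteristic group is a ketone (C=O on an internal carbon), named with the suffix -one.
The numbering direction is chosen so that numbering from this end puts the carbonyl group at C-2 rather than C-8.
This places the carbonyl at C-2; an iodo group at C-5.
Putting it together: 5-iodononan-2-one.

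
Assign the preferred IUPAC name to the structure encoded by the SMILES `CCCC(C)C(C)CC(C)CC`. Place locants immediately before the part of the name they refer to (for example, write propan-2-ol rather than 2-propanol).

The parent chain contains 9 carbons (nonane).
Number the chain so that the substituent locant set {3,5,6} is lower than {4,5,7} at the first point of difference.
This places methyl groups at C-3 and C-5 and C-6.
The name is 3,5,6-trimethylnonane.

3,5,6-trimethylnonane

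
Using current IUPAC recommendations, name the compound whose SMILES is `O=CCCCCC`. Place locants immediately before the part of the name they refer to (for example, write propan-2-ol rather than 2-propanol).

The longest chain bearing the –CHO group is 6 carbons long (hexane).
The highest-priority functional group is an aldehyde (terminal –CHO), so the name ends in -al.
The numbering direction is chosen so that the aldehyde carbon is C-1 by definition.
Assembling the pieces gives hexanal.

hexanal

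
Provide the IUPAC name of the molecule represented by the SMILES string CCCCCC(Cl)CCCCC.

The parent chain contains 11 carbons (undecane).
The molecule is symmetric, so either numbering direction gives the same locants.
This places a chloro group at C-6.
Putting it together: 6-chloroundecane.

6-chloroundecane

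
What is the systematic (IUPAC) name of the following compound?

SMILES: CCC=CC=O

pent-2-enal

The longest chain bearing the –CHO group and the multiple bond is 5 carbons long (pentane).
The highest-priority functional group is an aldehyde (terminal –CHO), so the name ends in -al.
The chain contains a C=C double bond, so the unsaturation ending is -ene.
Choose the numbering such that the aldehyde carbon is C-1 by definition.
This places the double bond between C-2 and C-3.
Putting it together: pent-2-enal.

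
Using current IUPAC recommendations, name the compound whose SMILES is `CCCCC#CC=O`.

hept-2-ynal

The longest carbon chain that includes the –CHO group and the multiple bond has 7 carbons, so the parent hydride is heptane.
The principal characteristic group is an aldehyde (terminal –CHO), named with the suffix -al.
A C≡C triple bond in the chain gives the infix -yne-.
The numbering direction is chosen so that the aldehyde carbon is C-1 by definition.
This places the triple bond between C-2 and C-3.
The name is hept-2-ynal.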